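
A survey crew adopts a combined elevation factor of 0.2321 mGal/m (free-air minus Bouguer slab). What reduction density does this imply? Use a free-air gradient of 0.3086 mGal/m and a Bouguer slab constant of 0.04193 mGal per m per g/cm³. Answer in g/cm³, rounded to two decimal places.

1.82

0.2321 = 0.3086 − 0.04193 × ρ
ρ = (0.3086 − 0.2321) / 0.04193 = 1.82 g/cm³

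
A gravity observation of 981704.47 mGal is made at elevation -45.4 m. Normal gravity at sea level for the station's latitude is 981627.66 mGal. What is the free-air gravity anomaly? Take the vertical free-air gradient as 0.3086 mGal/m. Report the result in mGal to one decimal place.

62.8

Free-air correction = 0.3086 × -45.4 = -14.01 mGal
Free-air anomaly = 981704.47 − 981627.66 + (-14.01) = 62.80 mGal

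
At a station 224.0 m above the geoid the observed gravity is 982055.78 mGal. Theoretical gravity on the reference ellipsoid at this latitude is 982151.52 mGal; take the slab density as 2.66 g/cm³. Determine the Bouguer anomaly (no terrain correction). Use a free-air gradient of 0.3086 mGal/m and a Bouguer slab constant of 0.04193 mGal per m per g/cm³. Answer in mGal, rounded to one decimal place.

Free-air correction = 0.3086 × 224.0 = 69.13 mGal
Free-air anomaly = 982055.78 − 982151.52 + (69.13) = -26.61 mGal
Bouguer slab correction = 0.04193 × 2.66 × 224.0 = 24.98 mGal
Simple Bouguer anomaly = -26.61 − (24.98) = -51.59 mGal

-51.6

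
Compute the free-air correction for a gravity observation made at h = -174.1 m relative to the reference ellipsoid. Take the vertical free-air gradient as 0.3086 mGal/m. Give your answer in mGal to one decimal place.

Free-air correction = 0.3086 × -174.1 = -53.7 mGal

-53.7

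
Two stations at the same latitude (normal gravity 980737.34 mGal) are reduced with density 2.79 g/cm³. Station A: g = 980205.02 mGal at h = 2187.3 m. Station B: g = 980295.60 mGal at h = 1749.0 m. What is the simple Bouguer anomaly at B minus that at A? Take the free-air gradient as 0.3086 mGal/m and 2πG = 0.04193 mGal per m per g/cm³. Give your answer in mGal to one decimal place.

6.6

Δg_SB(A) = 980205.02 − 980737.34 + 0.3086×2187.3 − 0.04193×2.79×2187.3 = -113.20 mGal
Δg_SB(B) = 980295.60 − 980737.34 + 0.3086×1749.0 − 0.04193×2.79×1749.0 = -106.60 mGal
Difference = -106.60 − (-113.20) = 6.60 mGal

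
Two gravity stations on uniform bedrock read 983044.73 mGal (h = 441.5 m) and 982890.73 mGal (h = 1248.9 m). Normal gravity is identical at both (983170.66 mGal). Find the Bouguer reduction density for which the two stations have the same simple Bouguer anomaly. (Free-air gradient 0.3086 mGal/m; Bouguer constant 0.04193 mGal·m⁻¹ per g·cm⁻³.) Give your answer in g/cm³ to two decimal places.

Δg_obs = 982890.73 − 983044.73 = -154.00 mGal over Δh = 1248.9 − 441.5 = 807.4 m
Equal Bouguer anomalies ⇒ Δg_obs + (0.3086 − 0.04193ρ)·Δh = 0
0.3086 − 0.04193ρ = −Δg_obs/Δh = 0.19074
ρ = (0.3086 − 0.19074) / 0.04193 = 2.81 g/cm³

2.81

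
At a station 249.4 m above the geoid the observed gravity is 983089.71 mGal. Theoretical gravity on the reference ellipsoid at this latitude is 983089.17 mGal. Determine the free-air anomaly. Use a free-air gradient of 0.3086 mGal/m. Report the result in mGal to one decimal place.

77.5

Free-air correction = 0.3086 × 249.4 = 76.96 mGal
Free-air anomaly = 983089.71 − 983089.17 + (76.96) = 77.50 mGal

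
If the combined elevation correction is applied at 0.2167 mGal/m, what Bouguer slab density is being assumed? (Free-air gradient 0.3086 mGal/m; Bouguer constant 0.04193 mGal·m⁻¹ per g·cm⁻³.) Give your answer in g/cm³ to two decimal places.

0.2167 = 0.3086 − 0.04193 × ρ
ρ = (0.3086 − 0.2167) / 0.04193 = 2.19 g/cm³

2.19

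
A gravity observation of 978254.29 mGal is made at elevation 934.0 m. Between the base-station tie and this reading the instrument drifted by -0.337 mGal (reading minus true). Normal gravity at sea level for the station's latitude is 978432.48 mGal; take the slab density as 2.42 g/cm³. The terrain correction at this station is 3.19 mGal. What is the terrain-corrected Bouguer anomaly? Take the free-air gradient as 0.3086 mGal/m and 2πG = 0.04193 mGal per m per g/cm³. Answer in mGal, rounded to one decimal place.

Drift-corrected reading = 978254.29 − (-0.337) = 978254.627 mGal
Free-air correction = 0.3086 × 934.0 = 288.23 mGal
Free-air anomaly = 978254.627 − 978432.48 + (288.23) = 110.377 mGal
Bouguer slab correction = 0.04193 × 2.42 × 934.0 = 94.77 mGal
Simple Bouguer anomaly = 110.377 − (94.77) = 15.607 mGal
Complete Bouguer anomaly = 15.607 + 3.19 = 18.797 mGal

18.8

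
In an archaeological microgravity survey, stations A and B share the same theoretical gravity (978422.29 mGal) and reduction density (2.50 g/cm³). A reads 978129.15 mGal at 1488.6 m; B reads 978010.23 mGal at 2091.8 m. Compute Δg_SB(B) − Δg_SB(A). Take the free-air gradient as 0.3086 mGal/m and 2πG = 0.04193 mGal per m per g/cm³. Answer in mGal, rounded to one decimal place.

Δg_SB(A) = 978129.15 − 978422.29 + 0.3086×1488.6 − 0.04193×2.50×1488.6 = 10.20 mGal
Δg_SB(B) = 978010.23 − 978422.29 + 0.3086×2091.8 − 0.04193×2.50×2091.8 = 14.20 mGal
Difference = 14.20 − (10.20) = 4.00 mGal

4.0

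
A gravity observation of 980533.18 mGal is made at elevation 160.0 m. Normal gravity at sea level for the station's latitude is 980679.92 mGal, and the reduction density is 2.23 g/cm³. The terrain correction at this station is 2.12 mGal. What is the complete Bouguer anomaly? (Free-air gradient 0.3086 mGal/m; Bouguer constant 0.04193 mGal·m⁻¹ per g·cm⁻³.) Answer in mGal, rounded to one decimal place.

Free-air correction = 0.3086 × 160.0 = 49.38 mGal
Free-air anomaly = 980533.18 − 980679.92 + (49.38) = -97.36 mGal
Bouguer slab correction = 0.04193 × 2.23 × 160.0 = 14.96 mGal
Simple Bouguer anomaly = -97.36 − (14.96) = -112.32 mGal
Complete Bouguer anomaly = -112.32 + 2.12 = -110.20 mGal

-110.2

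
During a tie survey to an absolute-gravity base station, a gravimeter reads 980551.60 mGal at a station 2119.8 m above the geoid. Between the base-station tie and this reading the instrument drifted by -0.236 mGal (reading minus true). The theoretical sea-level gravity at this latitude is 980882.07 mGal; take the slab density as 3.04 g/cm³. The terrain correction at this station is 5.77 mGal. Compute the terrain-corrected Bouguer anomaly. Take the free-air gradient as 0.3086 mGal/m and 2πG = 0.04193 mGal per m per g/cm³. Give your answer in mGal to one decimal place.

Drift-corrected reading = 980551.60 − (-0.236) = 980551.836 mGal
Free-air correction = 0.3086 × 2119.8 = 654.17 mGal
Free-air anomaly = 980551.836 − 980882.07 + (654.17) = 323.936 mGal
Bouguer slab correction = 0.04193 × 3.04 × 2119.8 = 270.20 mGal
Simple Bouguer anomaly = 323.936 − (270.20) = 53.736 mGal
Complete Bouguer anomaly = 53.736 + 5.77 = 59.506 mGal

59.5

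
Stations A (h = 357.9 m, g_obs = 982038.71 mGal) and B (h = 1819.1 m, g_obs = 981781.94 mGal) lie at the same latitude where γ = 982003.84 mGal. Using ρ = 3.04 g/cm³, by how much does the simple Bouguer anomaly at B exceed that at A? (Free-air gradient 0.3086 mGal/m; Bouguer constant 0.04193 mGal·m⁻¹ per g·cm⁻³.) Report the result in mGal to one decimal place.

Δg_SB(A) = 982038.71 − 982003.84 + 0.3086×357.9 − 0.04193×3.04×357.9 = 99.70 mGal
Δg_SB(B) = 981781.94 − 982003.84 + 0.3086×1819.1 − 0.04193×3.04×1819.1 = 107.60 mGal
Difference = 107.60 − (99.70) = 7.90 mGal

7.9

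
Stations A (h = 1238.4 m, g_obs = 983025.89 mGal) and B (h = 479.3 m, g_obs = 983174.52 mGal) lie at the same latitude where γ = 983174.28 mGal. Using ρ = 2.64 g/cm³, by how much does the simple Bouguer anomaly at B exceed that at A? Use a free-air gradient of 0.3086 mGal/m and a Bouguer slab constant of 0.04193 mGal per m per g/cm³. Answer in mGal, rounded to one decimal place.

-1.6

Δg_SB(A) = 983025.89 − 983174.28 + 0.3086×1238.4 − 0.04193×2.64×1238.4 = 96.70 mGal
Δg_SB(B) = 983174.52 − 983174.28 + 0.3086×479.3 − 0.04193×2.64×479.3 = 95.10 mGal
Difference = 95.10 − (96.70) = -1.60 mGal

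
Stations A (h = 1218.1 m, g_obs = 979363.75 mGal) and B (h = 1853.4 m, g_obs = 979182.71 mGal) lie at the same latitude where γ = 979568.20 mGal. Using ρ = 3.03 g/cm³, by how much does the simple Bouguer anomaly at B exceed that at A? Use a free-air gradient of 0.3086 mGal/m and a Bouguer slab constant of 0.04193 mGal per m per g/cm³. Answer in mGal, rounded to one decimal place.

-65.7

Δg_SB(A) = 979363.75 − 979568.20 + 0.3086×1218.1 − 0.04193×3.03×1218.1 = 16.70 mGal
Δg_SB(B) = 979182.71 − 979568.20 + 0.3086×1853.4 − 0.04193×3.03×1853.4 = -49.00 mGal
Difference = -49.00 − (16.70) = -65.70 mGal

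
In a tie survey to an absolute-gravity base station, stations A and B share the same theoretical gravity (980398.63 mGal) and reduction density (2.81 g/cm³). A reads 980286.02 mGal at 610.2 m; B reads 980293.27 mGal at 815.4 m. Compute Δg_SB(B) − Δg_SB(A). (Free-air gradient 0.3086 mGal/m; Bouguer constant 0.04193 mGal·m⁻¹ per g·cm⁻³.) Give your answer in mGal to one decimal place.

46.4

Δg_SB(A) = 980286.02 − 980398.63 + 0.3086×610.2 − 0.04193×2.81×610.2 = 3.80 mGal
Δg_SB(B) = 980293.27 − 980398.63 + 0.3086×815.4 − 0.04193×2.81×815.4 = 50.20 mGal
Difference = 50.20 − (3.80) = 46.40 mGal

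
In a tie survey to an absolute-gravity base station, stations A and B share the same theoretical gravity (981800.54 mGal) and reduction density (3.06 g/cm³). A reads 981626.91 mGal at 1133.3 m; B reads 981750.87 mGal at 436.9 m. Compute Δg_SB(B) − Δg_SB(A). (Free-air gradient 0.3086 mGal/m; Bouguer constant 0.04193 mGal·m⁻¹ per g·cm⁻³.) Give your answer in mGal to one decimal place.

Δg_SB(A) = 981626.91 − 981800.54 + 0.3086×1133.3 − 0.04193×3.06×1133.3 = 30.70 mGal
Δg_SB(B) = 981750.87 − 981800.54 + 0.3086×436.9 − 0.04193×3.06×436.9 = 29.10 mGal
Difference = 29.10 − (30.70) = -1.60 mGal

-1.6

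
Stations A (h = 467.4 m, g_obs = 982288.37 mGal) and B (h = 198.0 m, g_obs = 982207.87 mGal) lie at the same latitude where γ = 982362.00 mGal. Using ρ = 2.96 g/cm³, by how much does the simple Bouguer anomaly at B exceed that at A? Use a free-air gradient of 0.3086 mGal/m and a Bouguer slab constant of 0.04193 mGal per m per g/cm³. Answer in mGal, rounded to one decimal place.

Δg_SB(A) = 982288.37 − 982362.00 + 0.3086×467.4 − 0.04193×2.96×467.4 = 12.60 mGal
Δg_SB(B) = 982207.87 − 982362.00 + 0.3086×198.0 − 0.04193×2.96×198.0 = -117.60 mGal
Difference = -117.60 − (12.60) = -130.20 mGal

-130.2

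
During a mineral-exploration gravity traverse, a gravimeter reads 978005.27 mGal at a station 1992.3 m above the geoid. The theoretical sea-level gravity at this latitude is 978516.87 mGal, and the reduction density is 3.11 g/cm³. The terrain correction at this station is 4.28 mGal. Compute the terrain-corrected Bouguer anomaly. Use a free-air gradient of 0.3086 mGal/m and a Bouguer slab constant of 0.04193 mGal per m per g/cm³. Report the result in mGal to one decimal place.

Free-air correction = 0.3086 × 1992.3 = 614.82 mGal
Free-air anomaly = 978005.27 − 978516.87 + (614.82) = 103.22 mGal
Bouguer slab correction = 0.04193 × 3.11 × 1992.3 = 259.80 mGal
Simple Bouguer anomaly = 103.22 − (259.80) = -156.58 mGal
Complete Bouguer anomaly = -156.58 + 4.28 = -152.30 mGal

-152.3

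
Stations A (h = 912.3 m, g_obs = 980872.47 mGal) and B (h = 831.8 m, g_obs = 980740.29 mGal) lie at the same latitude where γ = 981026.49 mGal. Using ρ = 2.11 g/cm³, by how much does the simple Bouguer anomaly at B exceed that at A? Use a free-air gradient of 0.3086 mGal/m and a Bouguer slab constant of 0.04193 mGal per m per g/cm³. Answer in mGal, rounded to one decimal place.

Δg_SB(A) = 980872.47 − 981026.49 + 0.3086×912.3 − 0.04193×2.11×912.3 = 46.80 mGal
Δg_SB(B) = 980740.29 − 981026.49 + 0.3086×831.8 − 0.04193×2.11×831.8 = -103.10 mGal
Difference = -103.10 − (46.80) = -149.90 mGal

-149.9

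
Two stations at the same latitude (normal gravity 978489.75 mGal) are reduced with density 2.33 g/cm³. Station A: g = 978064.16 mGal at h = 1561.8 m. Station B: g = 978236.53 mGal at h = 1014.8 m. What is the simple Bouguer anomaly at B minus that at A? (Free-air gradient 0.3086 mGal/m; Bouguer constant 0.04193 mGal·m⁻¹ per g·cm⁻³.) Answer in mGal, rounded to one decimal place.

Δg_SB(A) = 978064.16 − 978489.75 + 0.3086×1561.8 − 0.04193×2.33×1561.8 = -96.20 mGal
Δg_SB(B) = 978236.53 − 978489.75 + 0.3086×1014.8 − 0.04193×2.33×1014.8 = -39.20 mGal
Difference = -39.20 − (-96.20) = 57.00 mGal

57.0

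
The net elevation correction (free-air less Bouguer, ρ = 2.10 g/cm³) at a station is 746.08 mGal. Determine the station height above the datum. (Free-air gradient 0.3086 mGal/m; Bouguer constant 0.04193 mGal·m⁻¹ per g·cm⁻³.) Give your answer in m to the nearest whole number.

3383

Combined gradient = 0.3086 − 0.04193 × 2.10 = 0.2205470 mGal/m
h = 746.08 / 0.2205470 = 3382.86 m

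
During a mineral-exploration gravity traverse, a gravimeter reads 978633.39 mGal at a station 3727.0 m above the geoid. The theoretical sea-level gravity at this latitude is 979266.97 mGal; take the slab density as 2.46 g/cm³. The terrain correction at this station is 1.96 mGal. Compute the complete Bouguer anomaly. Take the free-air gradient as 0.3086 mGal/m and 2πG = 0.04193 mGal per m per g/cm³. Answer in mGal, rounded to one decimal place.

134.1

Free-air correction = 0.3086 × 3727.0 = 1150.15 mGal
Free-air anomaly = 978633.39 − 979266.97 + (1150.15) = 516.57 mGal
Bouguer slab correction = 0.04193 × 2.46 × 3727.0 = 384.43 mGal
Simple Bouguer anomaly = 516.57 − (384.43) = 132.14 mGal
Complete Bouguer anomaly = 132.14 + 1.96 = 134.10 mGal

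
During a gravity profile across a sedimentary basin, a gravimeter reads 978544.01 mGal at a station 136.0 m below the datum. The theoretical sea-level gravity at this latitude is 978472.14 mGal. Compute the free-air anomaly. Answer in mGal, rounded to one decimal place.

29.9

Free-air correction = 0.3086 × -136.0 = -41.97 mGal
Free-air anomaly = 978544.01 − 978472.14 + (-41.97) = 29.90 mGal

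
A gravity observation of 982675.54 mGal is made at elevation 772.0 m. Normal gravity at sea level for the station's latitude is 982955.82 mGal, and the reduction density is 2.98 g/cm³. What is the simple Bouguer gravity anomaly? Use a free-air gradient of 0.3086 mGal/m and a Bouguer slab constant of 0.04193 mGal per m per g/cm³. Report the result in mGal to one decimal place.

Free-air correction = 0.3086 × 772.0 = 238.24 mGal
Free-air anomaly = 982675.54 − 982955.82 + (238.24) = -42.04 mGal
Bouguer slab correction = 0.04193 × 2.98 × 772.0 = 96.46 mGal
Simple Bouguer anomaly = -42.04 − (96.46) = -138.50 mGal

-138.5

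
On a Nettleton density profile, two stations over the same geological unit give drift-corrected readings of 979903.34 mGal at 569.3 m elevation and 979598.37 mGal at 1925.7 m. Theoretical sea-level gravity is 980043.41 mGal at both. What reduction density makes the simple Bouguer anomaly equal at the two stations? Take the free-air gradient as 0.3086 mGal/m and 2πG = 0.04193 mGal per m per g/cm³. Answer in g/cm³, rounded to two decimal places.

Δg_obs = 979598.37 − 979903.34 = -304.97 mGal over Δh = 1925.7 − 569.3 = 1356.4 m
Equal Bouguer anomalies ⇒ Δg_obs + (0.3086 − 0.04193ρ)·Δh = 0
0.3086 − 0.04193ρ = −Δg_obs/Δh = 0.22484
ρ = (0.3086 − 0.22484) / 0.04193 = 2.00 g/cm³

2.00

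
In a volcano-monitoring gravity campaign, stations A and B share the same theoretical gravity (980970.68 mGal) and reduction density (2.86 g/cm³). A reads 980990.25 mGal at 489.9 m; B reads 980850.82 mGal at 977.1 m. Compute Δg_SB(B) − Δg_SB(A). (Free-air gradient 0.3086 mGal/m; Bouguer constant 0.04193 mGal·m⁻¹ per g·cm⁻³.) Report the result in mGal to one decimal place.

-47.5

Δg_SB(A) = 980990.25 − 980970.68 + 0.3086×489.9 − 0.04193×2.86×489.9 = 112.00 mGal
Δg_SB(B) = 980850.82 − 980970.68 + 0.3086×977.1 − 0.04193×2.86×977.1 = 64.50 mGal
Difference = 64.50 − (112.00) = -47.50 mGal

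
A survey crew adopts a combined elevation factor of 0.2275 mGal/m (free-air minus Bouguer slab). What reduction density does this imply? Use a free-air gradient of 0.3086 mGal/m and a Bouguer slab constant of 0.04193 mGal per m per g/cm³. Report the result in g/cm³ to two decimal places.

1.93

0.2275 = 0.3086 − 0.04193 × ρ
ρ = (0.3086 − 0.2275) / 0.04193 = 1.93 g/cm³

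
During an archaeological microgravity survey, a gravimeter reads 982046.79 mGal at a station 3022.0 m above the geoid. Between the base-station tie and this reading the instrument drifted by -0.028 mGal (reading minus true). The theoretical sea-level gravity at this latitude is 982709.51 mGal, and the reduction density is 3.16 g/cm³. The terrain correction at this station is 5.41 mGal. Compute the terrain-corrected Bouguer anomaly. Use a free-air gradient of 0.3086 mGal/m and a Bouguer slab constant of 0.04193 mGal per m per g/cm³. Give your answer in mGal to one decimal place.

Drift-corrected reading = 982046.79 − (-0.028) = 982046.818 mGal
Free-air correction = 0.3086 × 3022.0 = 932.59 mGal
Free-air anomaly = 982046.818 − 982709.51 + (932.59) = 269.898 mGal
Bouguer slab correction = 0.04193 × 3.16 × 3022.0 = 400.41 mGal
Simple Bouguer anomaly = 269.898 − (400.41) = -130.512 mGal
Complete Bouguer anomaly = -130.512 + 5.41 = -125.102 mGal

-125.1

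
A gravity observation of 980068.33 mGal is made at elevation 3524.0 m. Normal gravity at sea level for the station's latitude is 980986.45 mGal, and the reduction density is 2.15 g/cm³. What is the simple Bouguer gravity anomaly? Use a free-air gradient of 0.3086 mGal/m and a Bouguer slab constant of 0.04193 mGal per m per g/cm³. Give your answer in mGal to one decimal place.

Free-air correction = 0.3086 × 3524.0 = 1087.51 mGal
Free-air anomaly = 980068.33 − 980986.45 + (1087.51) = 169.39 mGal
Bouguer slab correction = 0.04193 × 2.15 × 3524.0 = 317.69 mGal
Simple Bouguer anomaly = 169.39 − (317.69) = -148.30 mGal

-148.3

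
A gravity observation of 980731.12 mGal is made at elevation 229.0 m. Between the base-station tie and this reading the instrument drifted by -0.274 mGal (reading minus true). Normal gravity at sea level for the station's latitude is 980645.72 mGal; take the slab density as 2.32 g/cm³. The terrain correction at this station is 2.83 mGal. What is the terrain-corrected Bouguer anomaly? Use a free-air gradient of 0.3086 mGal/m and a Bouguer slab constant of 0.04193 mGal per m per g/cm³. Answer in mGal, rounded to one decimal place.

136.9

Drift-corrected reading = 980731.12 − (-0.274) = 980731.394 mGal
Free-air correction = 0.3086 × 229.0 = 70.67 mGal
Free-air anomaly = 980731.394 − 980645.72 + (70.67) = 156.344 mGal
Bouguer slab correction = 0.04193 × 2.32 × 229.0 = 22.28 mGal
Simple Bouguer anomaly = 156.344 − (22.28) = 134.064 mGal
Complete Bouguer anomaly = 134.064 + 2.83 = 136.894 mGal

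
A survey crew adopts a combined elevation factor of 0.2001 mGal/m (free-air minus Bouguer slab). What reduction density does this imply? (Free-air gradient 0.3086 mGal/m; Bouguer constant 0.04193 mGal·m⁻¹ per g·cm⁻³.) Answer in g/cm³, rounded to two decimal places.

2.59

0.2001 = 0.3086 − 0.04193 × ρ
ρ = (0.3086 − 0.2001) / 0.04193 = 2.59 g/cm³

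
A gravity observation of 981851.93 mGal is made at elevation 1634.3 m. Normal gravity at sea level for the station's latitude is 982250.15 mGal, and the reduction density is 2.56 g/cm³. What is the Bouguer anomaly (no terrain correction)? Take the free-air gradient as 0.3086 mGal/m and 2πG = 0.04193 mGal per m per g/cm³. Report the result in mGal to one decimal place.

-69.3

Free-air correction = 0.3086 × 1634.3 = 504.34 mGal
Free-air anomaly = 981851.93 − 982250.15 + (504.34) = 106.12 mGal
Bouguer slab correction = 0.04193 × 2.56 × 1634.3 = 175.43 mGal
Simple Bouguer anomaly = 106.12 − (175.43) = -69.31 mGal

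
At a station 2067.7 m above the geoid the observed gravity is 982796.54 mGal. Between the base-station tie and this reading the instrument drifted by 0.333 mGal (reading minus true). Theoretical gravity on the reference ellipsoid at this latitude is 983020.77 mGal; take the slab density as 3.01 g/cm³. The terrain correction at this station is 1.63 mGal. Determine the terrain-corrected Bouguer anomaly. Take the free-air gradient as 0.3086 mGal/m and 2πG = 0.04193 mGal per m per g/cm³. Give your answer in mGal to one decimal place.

Drift-corrected reading = 982796.54 − (0.333) = 982796.207 mGal
Free-air correction = 0.3086 × 2067.7 = 638.09 mGal
Free-air anomaly = 982796.207 − 983020.77 + (638.09) = 413.527 mGal
Bouguer slab correction = 0.04193 × 3.01 × 2067.7 = 260.96 mGal
Simple Bouguer anomaly = 413.527 − (260.96) = 152.567 mGal
Complete Bouguer anomaly = 152.567 + 1.63 = 154.197 mGal

154.2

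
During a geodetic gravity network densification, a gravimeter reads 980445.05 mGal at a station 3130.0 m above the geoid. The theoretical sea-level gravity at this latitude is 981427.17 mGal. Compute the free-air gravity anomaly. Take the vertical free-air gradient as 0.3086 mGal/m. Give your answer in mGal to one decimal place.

Free-air correction = 0.3086 × 3130.0 = 965.92 mGal
Free-air anomaly = 980445.05 − 981427.17 + (965.92) = -16.20 mGal

-16.2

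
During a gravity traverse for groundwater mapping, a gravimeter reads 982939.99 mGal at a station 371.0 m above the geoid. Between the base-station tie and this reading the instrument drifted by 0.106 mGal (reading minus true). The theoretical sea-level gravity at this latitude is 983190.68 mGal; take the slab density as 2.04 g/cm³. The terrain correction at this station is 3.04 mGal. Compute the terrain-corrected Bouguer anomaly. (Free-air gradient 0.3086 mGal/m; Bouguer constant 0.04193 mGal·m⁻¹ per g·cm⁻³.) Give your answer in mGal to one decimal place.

Drift-corrected reading = 982939.99 − (0.106) = 982939.884 mGal
Free-air correction = 0.3086 × 371.0 = 114.49 mGal
Free-air anomaly = 982939.884 − 983190.68 + (114.49) = -136.306 mGal
Bouguer slab correction = 0.04193 × 2.04 × 371.0 = 31.73 mGal
Simple Bouguer anomaly = -136.306 − (31.73) = -168.036 mGal
Complete Bouguer anomaly = -168.036 + 3.04 = -164.996 mGal

-165.0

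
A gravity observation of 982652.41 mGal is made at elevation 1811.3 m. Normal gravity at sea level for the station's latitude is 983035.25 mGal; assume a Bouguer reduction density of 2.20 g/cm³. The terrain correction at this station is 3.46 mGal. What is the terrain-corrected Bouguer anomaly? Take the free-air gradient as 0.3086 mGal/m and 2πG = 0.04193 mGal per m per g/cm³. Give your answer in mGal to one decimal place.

Free-air correction = 0.3086 × 1811.3 = 558.97 mGal
Free-air anomaly = 982652.41 − 983035.25 + (558.97) = 176.13 mGal
Bouguer slab correction = 0.04193 × 2.20 × 1811.3 = 167.09 mGal
Simple Bouguer anomaly = 176.13 − (167.09) = 9.04 mGal
Complete Bouguer anomaly = 9.04 + 3.46 = 12.50 mGal

12.5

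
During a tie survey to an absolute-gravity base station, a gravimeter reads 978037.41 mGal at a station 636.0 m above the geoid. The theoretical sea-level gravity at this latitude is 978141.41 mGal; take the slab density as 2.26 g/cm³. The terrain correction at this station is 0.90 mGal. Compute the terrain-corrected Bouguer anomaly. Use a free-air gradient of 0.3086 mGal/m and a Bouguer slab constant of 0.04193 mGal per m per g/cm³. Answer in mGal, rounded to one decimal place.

32.9

Free-air correction = 0.3086 × 636.0 = 196.27 mGal
Free-air anomaly = 978037.41 − 978141.41 + (196.27) = 92.27 mGal
Bouguer slab correction = 0.04193 × 2.26 × 636.0 = 60.27 mGal
Simple Bouguer anomaly = 92.27 − (60.27) = 32.00 mGal
Complete Bouguer anomaly = 32.00 + 0.90 = 32.90 mGal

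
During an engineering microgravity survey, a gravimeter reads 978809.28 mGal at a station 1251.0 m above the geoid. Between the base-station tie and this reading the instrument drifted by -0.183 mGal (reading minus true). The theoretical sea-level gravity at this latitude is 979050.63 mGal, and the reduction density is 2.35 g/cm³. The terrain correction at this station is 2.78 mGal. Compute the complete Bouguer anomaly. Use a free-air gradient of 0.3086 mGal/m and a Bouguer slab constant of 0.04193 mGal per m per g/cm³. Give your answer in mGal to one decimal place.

24.4

Drift-corrected reading = 978809.28 − (-0.183) = 978809.463 mGal
Free-air correction = 0.3086 × 1251.0 = 386.06 mGal
Free-air anomaly = 978809.463 − 979050.63 + (386.06) = 144.893 mGal
Bouguer slab correction = 0.04193 × 2.35 × 1251.0 = 123.27 mGal
Simple Bouguer anomaly = 144.893 − (123.27) = 21.623 mGal
Complete Bouguer anomaly = 21.623 + 2.78 = 24.403 mGal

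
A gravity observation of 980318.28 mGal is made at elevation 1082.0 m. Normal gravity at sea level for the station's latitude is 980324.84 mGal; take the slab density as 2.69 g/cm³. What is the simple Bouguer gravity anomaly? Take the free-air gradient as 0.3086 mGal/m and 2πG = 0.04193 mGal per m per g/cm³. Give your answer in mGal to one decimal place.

205.3

Free-air correction = 0.3086 × 1082.0 = 333.91 mGal
Free-air anomaly = 980318.28 − 980324.84 + (333.91) = 327.35 mGal
Bouguer slab correction = 0.04193 × 2.69 × 1082.0 = 122.04 mGal
Simple Bouguer anomaly = 327.35 − (122.04) = 205.31 mGal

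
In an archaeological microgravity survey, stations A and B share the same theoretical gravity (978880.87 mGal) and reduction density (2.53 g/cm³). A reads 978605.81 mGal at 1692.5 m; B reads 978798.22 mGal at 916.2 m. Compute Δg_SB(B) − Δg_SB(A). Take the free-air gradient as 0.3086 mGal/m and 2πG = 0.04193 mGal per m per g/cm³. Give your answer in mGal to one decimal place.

35.2

Δg_SB(A) = 978605.81 − 978880.87 + 0.3086×1692.5 − 0.04193×2.53×1692.5 = 67.70 mGal
Δg_SB(B) = 978798.22 − 978880.87 + 0.3086×916.2 − 0.04193×2.53×916.2 = 102.90 mGal
Difference = 102.90 − (67.70) = 35.20 mGal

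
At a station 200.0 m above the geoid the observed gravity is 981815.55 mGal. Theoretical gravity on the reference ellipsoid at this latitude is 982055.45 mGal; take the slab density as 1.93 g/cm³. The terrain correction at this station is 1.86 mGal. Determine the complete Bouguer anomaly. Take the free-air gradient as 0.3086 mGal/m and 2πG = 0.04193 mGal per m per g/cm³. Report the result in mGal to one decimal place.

Free-air correction = 0.3086 × 200.0 = 61.72 mGal
Free-air anomaly = 981815.55 − 982055.45 + (61.72) = -178.18 mGal
Bouguer slab correction = 0.04193 × 1.93 × 200.0 = 16.18 mGal
Simple Bouguer anomaly = -178.18 − (16.18) = -194.36 mGal
Complete Bouguer anomaly = -194.36 + 1.86 = -192.50 mGal

-192.5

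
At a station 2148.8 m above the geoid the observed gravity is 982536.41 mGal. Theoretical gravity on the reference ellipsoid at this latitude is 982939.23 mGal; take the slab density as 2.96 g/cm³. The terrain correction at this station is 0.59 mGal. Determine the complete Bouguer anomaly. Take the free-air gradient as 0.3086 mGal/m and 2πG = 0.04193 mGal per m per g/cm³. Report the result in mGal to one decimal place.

Free-air correction = 0.3086 × 2148.8 = 663.12 mGal
Free-air anomaly = 982536.41 − 982939.23 + (663.12) = 260.30 mGal
Bouguer slab correction = 0.04193 × 2.96 × 2148.8 = 266.69 mGal
Simple Bouguer anomaly = 260.30 − (266.69) = -6.39 mGal
Complete Bouguer anomaly = -6.39 + 0.59 = -5.80 mGal

-5.8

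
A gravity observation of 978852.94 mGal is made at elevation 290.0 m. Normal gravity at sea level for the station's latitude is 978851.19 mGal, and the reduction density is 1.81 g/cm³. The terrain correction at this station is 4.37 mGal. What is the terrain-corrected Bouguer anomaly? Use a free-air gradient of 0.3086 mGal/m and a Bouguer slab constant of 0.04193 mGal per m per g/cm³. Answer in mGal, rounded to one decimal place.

73.6

Free-air correction = 0.3086 × 290.0 = 89.49 mGal
Free-air anomaly = 978852.94 − 978851.19 + (89.49) = 91.24 mGal
Bouguer slab correction = 0.04193 × 1.81 × 290.0 = 22.01 mGal
Simple Bouguer anomaly = 91.24 − (22.01) = 69.23 mGal
Complete Bouguer anomaly = 69.23 + 4.37 = 73.60 mGal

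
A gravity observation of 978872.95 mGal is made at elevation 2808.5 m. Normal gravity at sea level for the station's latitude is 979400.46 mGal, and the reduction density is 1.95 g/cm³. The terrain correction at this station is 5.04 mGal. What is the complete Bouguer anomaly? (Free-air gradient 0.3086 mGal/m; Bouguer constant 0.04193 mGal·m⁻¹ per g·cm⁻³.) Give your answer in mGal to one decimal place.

Free-air correction = 0.3086 × 2808.5 = 866.70 mGal
Free-air anomaly = 978872.95 − 979400.46 + (866.70) = 339.19 mGal
Bouguer slab correction = 0.04193 × 1.95 × 2808.5 = 229.63 mGal
Simple Bouguer anomaly = 339.19 − (229.63) = 109.56 mGal
Complete Bouguer anomaly = 109.56 + 5.04 = 114.60 mGal

114.6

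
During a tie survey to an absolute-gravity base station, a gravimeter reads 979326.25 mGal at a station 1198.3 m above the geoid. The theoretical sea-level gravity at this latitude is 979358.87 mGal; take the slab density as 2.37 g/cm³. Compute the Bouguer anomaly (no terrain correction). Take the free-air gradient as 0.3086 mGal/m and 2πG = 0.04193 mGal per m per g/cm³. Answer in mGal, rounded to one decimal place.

Free-air correction = 0.3086 × 1198.3 = 369.80 mGal
Free-air anomaly = 979326.25 − 979358.87 + (369.80) = 337.18 mGal
Bouguer slab correction = 0.04193 × 2.37 × 1198.3 = 119.08 mGal
Simple Bouguer anomaly = 337.18 − (119.08) = 218.10 mGal

218.1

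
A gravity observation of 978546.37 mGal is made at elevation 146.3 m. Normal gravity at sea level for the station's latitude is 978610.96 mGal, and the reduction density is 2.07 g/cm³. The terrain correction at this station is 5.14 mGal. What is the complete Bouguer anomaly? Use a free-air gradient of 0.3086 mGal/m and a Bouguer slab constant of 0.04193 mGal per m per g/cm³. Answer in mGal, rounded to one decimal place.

-27.0

Free-air correction = 0.3086 × 146.3 = 45.15 mGal
Free-air anomaly = 978546.37 − 978610.96 + (45.15) = -19.44 mGal
Bouguer slab correction = 0.04193 × 2.07 × 146.3 = 12.70 mGal
Simple Bouguer anomaly = -19.44 − (12.70) = -32.14 mGal
Complete Bouguer anomaly = -32.14 + 5.14 = -27.00 mGal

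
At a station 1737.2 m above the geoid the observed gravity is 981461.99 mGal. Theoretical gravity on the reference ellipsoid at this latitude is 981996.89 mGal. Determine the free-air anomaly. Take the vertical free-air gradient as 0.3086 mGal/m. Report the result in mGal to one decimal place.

Free-air correction = 0.3086 × 1737.2 = 536.10 mGal
Free-air anomaly = 981461.99 − 981996.89 + (536.10) = 1.20 mGal

1.2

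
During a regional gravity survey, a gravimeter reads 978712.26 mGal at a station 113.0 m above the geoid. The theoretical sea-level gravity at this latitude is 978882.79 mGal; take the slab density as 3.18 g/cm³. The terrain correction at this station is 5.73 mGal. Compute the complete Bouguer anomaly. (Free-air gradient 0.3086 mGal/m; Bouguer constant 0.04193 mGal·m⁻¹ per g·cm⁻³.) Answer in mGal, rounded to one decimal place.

-145.0

Free-air correction = 0.3086 × 113.0 = 34.87 mGal
Free-air anomaly = 978712.26 − 978882.79 + (34.87) = -135.66 mGal
Bouguer slab correction = 0.04193 × 3.18 × 113.0 = 15.07 mGal
Simple Bouguer anomaly = -135.66 − (15.07) = -150.73 mGal
Complete Bouguer anomaly = -150.73 + 5.73 = -145.00 mGal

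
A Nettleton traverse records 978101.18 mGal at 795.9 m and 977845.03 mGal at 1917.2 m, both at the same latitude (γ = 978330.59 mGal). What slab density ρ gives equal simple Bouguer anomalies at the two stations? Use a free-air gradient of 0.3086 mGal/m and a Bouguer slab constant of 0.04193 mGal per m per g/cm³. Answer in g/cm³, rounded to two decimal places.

Δg_obs = 977845.03 − 978101.18 = -256.15 mGal over Δh = 1917.2 − 795.9 = 1121.3 m
Equal Bouguer anomalies ⇒ Δg_obs + (0.3086 − 0.04193ρ)·Δh = 0
0.3086 − 0.04193ρ = −Δg_obs/Δh = 0.22844
ρ = (0.3086 − 0.22844) / 0.04193 = 1.91 g/cm³

1.91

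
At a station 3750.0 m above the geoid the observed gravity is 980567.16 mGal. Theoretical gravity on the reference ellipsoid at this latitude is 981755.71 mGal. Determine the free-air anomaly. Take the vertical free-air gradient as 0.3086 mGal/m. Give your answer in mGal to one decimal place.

Free-air correction = 0.3086 × 3750.0 = 1157.25 mGal
Free-air anomaly = 980567.16 − 981755.71 + (1157.25) = -31.30 mGal

-31.3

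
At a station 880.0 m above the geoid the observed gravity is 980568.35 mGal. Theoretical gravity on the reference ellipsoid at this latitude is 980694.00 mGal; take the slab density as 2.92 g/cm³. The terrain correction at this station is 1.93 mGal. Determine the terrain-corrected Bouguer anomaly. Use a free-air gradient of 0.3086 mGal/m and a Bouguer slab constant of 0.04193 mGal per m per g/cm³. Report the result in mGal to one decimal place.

40.1

Free-air correction = 0.3086 × 880.0 = 271.57 mGal
Free-air anomaly = 980568.35 − 980694.00 + (271.57) = 145.92 mGal
Bouguer slab correction = 0.04193 × 2.92 × 880.0 = 107.74 mGal
Simple Bouguer anomaly = 145.92 − (107.74) = 38.18 mGal
Complete Bouguer anomaly = 38.18 + 1.93 = 40.11 mGal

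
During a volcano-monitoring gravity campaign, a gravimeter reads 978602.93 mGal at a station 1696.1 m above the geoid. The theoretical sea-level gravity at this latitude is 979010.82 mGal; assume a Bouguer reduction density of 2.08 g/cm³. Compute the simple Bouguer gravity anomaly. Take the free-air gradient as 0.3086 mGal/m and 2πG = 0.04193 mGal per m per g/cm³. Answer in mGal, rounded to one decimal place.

Free-air correction = 0.3086 × 1696.1 = 523.42 mGal
Free-air anomaly = 978602.93 − 979010.82 + (523.42) = 115.53 mGal
Bouguer slab correction = 0.04193 × 2.08 × 1696.1 = 147.92 mGal
Simple Bouguer anomaly = 115.53 − (147.92) = -32.39 mGal

-32.4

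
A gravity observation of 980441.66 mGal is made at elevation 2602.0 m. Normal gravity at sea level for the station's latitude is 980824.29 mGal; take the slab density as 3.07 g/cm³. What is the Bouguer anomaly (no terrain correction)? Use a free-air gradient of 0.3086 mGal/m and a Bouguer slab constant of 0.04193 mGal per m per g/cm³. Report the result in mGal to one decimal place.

85.4

Free-air correction = 0.3086 × 2602.0 = 802.98 mGal
Free-air anomaly = 980441.66 − 980824.29 + (802.98) = 420.35 mGal
Bouguer slab correction = 0.04193 × 3.07 × 2602.0 = 334.94 mGal
Simple Bouguer anomaly = 420.35 − (334.94) = 85.41 mGal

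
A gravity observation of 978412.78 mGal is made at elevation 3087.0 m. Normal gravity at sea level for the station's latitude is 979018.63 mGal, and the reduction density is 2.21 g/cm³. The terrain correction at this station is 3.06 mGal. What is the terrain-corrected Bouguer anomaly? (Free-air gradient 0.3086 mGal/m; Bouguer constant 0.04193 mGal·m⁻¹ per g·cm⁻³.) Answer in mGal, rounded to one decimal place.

Free-air correction = 0.3086 × 3087.0 = 952.65 mGal
Free-air anomaly = 978412.78 − 979018.63 + (952.65) = 346.80 mGal
Bouguer slab correction = 0.04193 × 2.21 × 3087.0 = 286.06 mGal
Simple Bouguer anomaly = 346.80 − (286.06) = 60.74 mGal
Complete Bouguer anomaly = 60.74 + 3.06 = 63.80 mGal

63.8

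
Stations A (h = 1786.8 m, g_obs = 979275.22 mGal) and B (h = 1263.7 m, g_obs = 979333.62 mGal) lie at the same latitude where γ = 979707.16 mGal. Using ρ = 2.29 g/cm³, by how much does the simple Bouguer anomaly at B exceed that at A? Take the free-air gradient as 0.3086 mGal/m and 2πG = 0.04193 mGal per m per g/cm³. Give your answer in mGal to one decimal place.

Δg_SB(A) = 979275.22 − 979707.16 + 0.3086×1786.8 − 0.04193×2.29×1786.8 = -52.10 mGal
Δg_SB(B) = 979333.62 − 979707.16 + 0.3086×1263.7 − 0.04193×2.29×1263.7 = -104.90 mGal
Difference = -104.90 − (-52.10) = -52.80 mGal

-52.8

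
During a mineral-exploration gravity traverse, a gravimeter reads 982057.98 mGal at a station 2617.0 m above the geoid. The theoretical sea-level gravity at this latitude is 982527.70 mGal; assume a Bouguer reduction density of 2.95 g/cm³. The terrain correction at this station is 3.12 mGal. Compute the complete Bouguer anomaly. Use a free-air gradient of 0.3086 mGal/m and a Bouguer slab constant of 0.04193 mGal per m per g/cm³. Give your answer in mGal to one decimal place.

Free-air correction = 0.3086 × 2617.0 = 807.61 mGal
Free-air anomaly = 982057.98 − 982527.70 + (807.61) = 337.89 mGal
Bouguer slab correction = 0.04193 × 2.95 × 2617.0 = 323.71 mGal
Simple Bouguer anomaly = 337.89 − (323.71) = 14.18 mGal
Complete Bouguer anomaly = 14.18 + 3.12 = 17.30 mGal

17.3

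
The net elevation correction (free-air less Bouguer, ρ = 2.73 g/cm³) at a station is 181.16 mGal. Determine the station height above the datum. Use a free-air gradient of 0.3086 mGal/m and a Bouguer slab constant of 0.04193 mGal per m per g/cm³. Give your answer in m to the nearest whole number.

Combined gradient = 0.3086 − 0.04193 × 2.73 = 0.1941311 mGal/m
h = 181.16 / 0.1941311 = 933.18 m

933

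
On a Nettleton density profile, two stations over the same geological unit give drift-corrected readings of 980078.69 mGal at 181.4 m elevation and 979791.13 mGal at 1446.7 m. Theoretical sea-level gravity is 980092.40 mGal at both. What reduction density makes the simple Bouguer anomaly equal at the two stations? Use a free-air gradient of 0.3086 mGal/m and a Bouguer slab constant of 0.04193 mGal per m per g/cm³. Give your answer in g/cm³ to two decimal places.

Δg_obs = 979791.13 − 980078.69 = -287.56 mGal over Δh = 1446.7 − 181.4 = 1265.3 m
Equal Bouguer anomalies ⇒ Δg_obs + (0.3086 − 0.04193ρ)·Δh = 0
0.3086 − 0.04193ρ = −Δg_obs/Δh = 0.22727
ρ = (0.3086 − 0.22727) / 0.04193 = 1.94 g/cm³

1.94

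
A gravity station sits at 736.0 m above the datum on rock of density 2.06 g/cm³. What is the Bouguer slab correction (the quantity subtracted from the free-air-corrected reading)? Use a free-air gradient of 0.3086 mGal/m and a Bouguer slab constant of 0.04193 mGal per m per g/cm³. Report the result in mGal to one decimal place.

63.6

Bouguer slab correction = 0.04193 × 2.06 × 736.0 = 63.6 mGal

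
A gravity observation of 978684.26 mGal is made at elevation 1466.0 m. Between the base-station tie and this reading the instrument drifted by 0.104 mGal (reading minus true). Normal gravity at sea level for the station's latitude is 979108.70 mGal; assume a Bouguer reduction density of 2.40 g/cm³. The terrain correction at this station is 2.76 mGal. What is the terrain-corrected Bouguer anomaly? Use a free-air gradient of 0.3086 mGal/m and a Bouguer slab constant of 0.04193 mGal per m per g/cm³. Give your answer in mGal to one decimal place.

-116.9

Drift-corrected reading = 978684.26 − (0.104) = 978684.156 mGal
Free-air correction = 0.3086 × 1466.0 = 452.41 mGal
Free-air anomaly = 978684.156 − 979108.70 + (452.41) = 27.866 mGal
Bouguer slab correction = 0.04193 × 2.40 × 1466.0 = 147.53 mGal
Simple Bouguer anomaly = 27.866 − (147.53) = -119.664 mGal
Complete Bouguer anomaly = -119.664 + 2.76 = -116.904 mGal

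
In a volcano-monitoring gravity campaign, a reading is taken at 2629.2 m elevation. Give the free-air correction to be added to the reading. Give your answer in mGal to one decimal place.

Free-air correction = 0.3086 × 2629.2 = 811.4 mGal

811.4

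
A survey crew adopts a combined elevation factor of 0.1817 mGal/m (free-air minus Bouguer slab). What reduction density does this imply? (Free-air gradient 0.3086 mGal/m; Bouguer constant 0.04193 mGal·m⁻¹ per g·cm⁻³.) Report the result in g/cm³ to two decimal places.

0.1817 = 0.3086 − 0.04193 × ρ
ρ = (0.3086 − 0.1817) / 0.04193 = 3.03 g/cm³

3.03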